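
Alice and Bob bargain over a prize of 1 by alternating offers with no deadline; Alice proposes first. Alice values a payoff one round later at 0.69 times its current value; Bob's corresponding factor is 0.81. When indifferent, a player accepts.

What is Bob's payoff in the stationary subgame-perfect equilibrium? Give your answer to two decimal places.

When Alice proposes, Bob accepts any offer worth at least 0.81 times what Bob would get by proposing next round; and vice versa.
This gives x = 1 − 0.81y and y = 1 − 0.69x, where x and y are each side's share when it proposes.
Hence (1 − 0.81·0.69)x = 1(1 − 0.81), i.e. 0.4411·x = 0.19.
x ≈ 0.4307; Bob's share is 1 − x ≈ 0.5693.

0.57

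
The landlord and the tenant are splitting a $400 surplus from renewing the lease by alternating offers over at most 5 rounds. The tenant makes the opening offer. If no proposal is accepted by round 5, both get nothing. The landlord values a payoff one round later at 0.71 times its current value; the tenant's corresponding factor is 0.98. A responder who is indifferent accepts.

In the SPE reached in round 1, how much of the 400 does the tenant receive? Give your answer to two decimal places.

390.37

Round 5 (the tenant proposes): the landlord will accept anything ≥ 0, so the tenant offers 0 and keeps 400.
Round 4 (the landlord proposes): the tenant can get 400 next round, worth 0.98 × 400 = 392 now, so the landlord offers 392, keeping 8.
Round 3 (the tenant proposes): the landlord can get 8 next round, worth 0.71 × 8 = 5.68 now, so the tenant offers 5.68, keeping 394.32.
Round 2 (the landlord proposes): the tenant can get 394.32 next round, worth 0.98 × 394.32 = 386.4336 now; the landlord offers that and keeps 13.5664.
Round 1 (the tenant proposes): the landlord can get 13.5664 next round, worth 0.71 × 13.5664 = 9.632144 now, so the tenant offers 9.632144, keeping 390.367856.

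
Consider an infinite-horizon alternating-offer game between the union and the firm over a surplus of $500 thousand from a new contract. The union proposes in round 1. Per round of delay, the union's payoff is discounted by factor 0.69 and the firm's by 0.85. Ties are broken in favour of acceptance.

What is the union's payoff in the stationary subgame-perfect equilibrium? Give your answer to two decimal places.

181.38

In a stationary SPE each proposer offers the other exactly their discounted continuation value.
If the union keeps x when proposing and the firm keeps y when proposing, then x = 500 − 0.85y and y = 500 − 0.69x.
Solving: x = 500(1 − 0.85) / (1 − 0.69·0.85) = 75 / 0.4135 ≈ 181.3785.
The firm gets 500 − 181.3785 ≈ 318.6215.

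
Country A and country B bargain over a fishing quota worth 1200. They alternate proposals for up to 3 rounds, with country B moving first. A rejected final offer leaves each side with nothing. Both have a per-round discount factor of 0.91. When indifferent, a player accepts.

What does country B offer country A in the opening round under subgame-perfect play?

98.28

Round 3 (country B proposes): country A will accept anything ≥ 0, so country B offers 0 and keeps 1200.
Round 2 (country A proposes): country B can get 1200 next round, worth 0.91 × 1200 = 1092 now; country A offers that and keeps 108.
Round 1 (country B proposes): country A can get 108 next round, worth 0.91 × 108 = 98.28 now. Country B offers 98.28 and keeps 1200 − 98.28 = 1101.72.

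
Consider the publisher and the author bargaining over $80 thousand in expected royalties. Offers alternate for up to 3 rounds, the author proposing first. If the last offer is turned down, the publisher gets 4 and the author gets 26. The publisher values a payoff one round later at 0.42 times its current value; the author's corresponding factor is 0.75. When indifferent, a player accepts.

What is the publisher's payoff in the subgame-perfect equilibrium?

Round 3 (the author proposes): the publisher gets 4 if talks fail, so the author offers 4 and keeps 76.
Round 2 (the publisher proposes): the author can get 76 next round, worth 0.75 × 76 = 57 now. The publisher offers 57 and keeps 80 − 57 = 23.
Round 1 (the author proposes): the publisher can get 23 next round, worth 0.42 × 23 = 9.66 now, so the author offers 9.66, keeping 70.34.

9.66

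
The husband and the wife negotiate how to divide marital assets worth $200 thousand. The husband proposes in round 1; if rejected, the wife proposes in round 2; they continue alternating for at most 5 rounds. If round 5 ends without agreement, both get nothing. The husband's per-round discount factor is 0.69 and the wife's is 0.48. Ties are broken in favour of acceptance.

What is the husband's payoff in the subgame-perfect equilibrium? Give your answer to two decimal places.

160.38

Work backward from the last round.
Round 5 (the husband proposes): rejection yields 0 for the wife; the husband offers 0 and keeps 200.
Round 4 (the wife proposes): the husband can get 200 next round, worth 0.69 × 200 = 138 now, so the wife offers 138, keeping 62.
Round 3 (the husband proposes): the wife can get 62 next round, worth 0.48 × 62 = 29.76 now; the husband offers that and keeps 170.24.
Round 2 (the wife proposes): the husband can get 170.24 next round, worth 0.69 × 170.24 = 117.4656 now, so the wife offers 117.4656, keeping 82.5344.
Round 1 (the husband proposes): the wife can get 82.5344 next round, worth 0.48 × 82.5344 = 39.616512 now. The husband offers 39.616512 and keeps 200 − 39.616512 = 160.383488.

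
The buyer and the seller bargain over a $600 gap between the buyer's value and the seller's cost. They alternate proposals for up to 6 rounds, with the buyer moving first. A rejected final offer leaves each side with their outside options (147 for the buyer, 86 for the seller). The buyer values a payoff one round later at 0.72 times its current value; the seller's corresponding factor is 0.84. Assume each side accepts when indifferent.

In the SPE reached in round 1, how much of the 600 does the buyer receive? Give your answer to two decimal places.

Round 6 (the seller proposes): the buyer gets 147 if talks fail, so the seller offers 147 and keeps 453.
Round 5 (the buyer proposes): the seller can get 453 next round, worth 0.84 × 453 = 380.52 now, so the buyer offers 380.52, keeping 219.48.
Round 4 (the seller proposes): the buyer can get 219.48 next round, worth 0.72 × 219.48 = 158.0256 now, so the seller offers 158.0256, keeping 441.9744.
Round 3 (the buyer proposes): the seller can get 441.9744 next round, worth 0.84 × 441.9744 = 371.258496 now; the buyer offers that and keeps 228.741504.
Round 2 (the seller proposes): the buyer can get 228.741504 next round, worth 0.72 × 228.741504 = 164.69388288 now. The seller offers 164.69388288 and keeps 600 − 164.69388288 = 435.30611712.
Round 1 (the buyer proposes): the seller can get 435.30611712 next round, worth 0.84 × 435.30611712 = 365.6571383808 now, so the buyer offers 365.6571383808, keeping 234.3428616192.

234.34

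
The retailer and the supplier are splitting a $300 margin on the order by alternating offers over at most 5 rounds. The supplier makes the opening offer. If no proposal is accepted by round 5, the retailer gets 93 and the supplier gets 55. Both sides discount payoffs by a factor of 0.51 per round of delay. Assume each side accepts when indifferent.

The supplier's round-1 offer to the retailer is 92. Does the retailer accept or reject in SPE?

Reject

Work out the retailer's continuation value if the offer is rejected.
Round 5 (the supplier proposes): the retailer gets 93 if talks fail, so the supplier offers 93 and keeps 207.
Round 4 (the retailer proposes): the supplier can get 207 next round, worth 0.51 × 207 = 105.57 now, so the retailer offers 105.57, keeping 194.43.
Round 3 (the supplier proposes): the retailer can get 194.43 next round, worth 0.51 × 194.43 = 99.1593 now, so the supplier offers 99.1593, keeping 200.8407.
Round 2 (the retailer proposes): the supplier can get 200.8407 next round, worth 0.51 × 200.8407 = 102.428757 now. The retailer offers 102.428757 and keeps 300 − 102.428757 = 197.571243.
So by rejecting in round 1, the retailer gets 197.571243 next round, worth 0.51 × 197.571243 = 100.76133393 now.
Offer 92 < 100.76133393, so the retailer rejects.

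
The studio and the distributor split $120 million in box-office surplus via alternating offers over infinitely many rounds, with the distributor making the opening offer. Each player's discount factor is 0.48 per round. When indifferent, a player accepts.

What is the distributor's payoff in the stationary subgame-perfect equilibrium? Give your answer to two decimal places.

81.08

When the distributor proposes, the studio accepts any offer worth at least 0.48 times what the studio would get by proposing next round; and vice versa.
This gives x = 120 − 0.48y and y = 120 − 0.48x, where x and y are each side's share when it proposes.
Hence (1 − 0.48·0.48)x = 120(1 − 0.48), i.e. 0.7696·x = 62.4.
x ≈ 81.0811; the studio's share is 120 − x ≈ 38.9189.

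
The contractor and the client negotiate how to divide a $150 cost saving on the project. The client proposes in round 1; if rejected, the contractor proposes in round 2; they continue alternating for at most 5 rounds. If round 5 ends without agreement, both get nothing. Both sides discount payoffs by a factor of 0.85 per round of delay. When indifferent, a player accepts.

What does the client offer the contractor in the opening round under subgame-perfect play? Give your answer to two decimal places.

32.94

Round 5 (the client proposes): the contractor will accept anything ≥ 0, so the client offers 0 and keeps 150.
Round 4 (the contractor proposes): the client can get 150 next round, worth 0.85 × 150 = 127.5 now, so the contractor offers 127.5, keeping 22.5.
Round 3 (the client proposes): the contractor can get 22.5 next round, worth 0.85 × 22.5 = 19.125 now, so the client offers 19.125, keeping 130.875.
Round 2 (the contractor proposes): the client can get 130.875 next round, worth 0.85 × 130.875 = 111.24375 now; the contractor offers that and keeps 38.75625.
Round 1 (the client proposes): the contractor can get 38.75625 next round, worth 0.85 × 38.75625 = 32.9428125 now, so the client offers 32.9428125, keeping 117.0571875.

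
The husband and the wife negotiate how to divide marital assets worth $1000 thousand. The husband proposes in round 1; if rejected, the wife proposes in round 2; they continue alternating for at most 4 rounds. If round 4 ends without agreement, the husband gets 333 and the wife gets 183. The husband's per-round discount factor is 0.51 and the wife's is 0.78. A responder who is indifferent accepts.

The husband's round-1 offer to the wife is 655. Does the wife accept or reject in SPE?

Accept

Round 4 (the wife proposes): the husband gets 333 if talks fail, so the wife offers 333 and keeps 667.
Round 3 (the husband proposes): the wife can get 667 next round, worth 0.78 × 667 = 520.26 now, so the husband offers 520.26, keeping 479.74.
Round 2 (the wife proposes): the husband can get 479.74 next round, worth 0.51 × 479.74 = 244.6674 now. The wife offers 244.6674 and keeps 1000 − 244.6674 = 755.3326.
So by rejecting in round 1, the wife gets 755.3326 next round, worth 0.78 × 755.3326 = 589.159428 now.
Offer 655 ≥ 589.159428, so the wife accepts.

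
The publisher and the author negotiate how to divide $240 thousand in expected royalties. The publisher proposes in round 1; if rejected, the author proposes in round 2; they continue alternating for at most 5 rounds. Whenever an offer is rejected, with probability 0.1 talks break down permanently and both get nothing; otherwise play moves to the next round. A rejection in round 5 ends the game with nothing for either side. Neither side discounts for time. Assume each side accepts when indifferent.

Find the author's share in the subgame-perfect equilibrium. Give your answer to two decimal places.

By backward induction:
Round 5 (the publisher proposes): rejection yields 0 for the author; the publisher offers 0 and keeps 240.
Round 4 (the author proposes): rejecting gives the publisher an expected 0.9 × 240 = 216. The author offers 216 and keeps 240 − 216 = 24.
Round 3 (the publisher proposes): rejecting gives the author an expected 0.9 × 24 = 21.6. The publisher offers 21.6 and keeps 240 − 21.6 = 218.4.
Round 2 (the author proposes): rejecting gives the publisher an expected 0.9 × 218.4 = 196.56, so the author offers 196.56, keeping 43.44.
Round 1 (the publisher proposes): rejecting gives the author an expected 0.9 × 43.44 = 39.096. The publisher offers 39.096 and keeps 240 − 39.096 = 200.904.

39.10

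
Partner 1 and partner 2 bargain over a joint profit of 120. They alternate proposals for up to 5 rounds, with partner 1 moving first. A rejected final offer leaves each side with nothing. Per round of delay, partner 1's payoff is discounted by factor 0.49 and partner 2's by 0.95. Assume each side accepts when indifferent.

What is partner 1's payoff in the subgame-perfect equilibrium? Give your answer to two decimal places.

Round 5 (partner 1 proposes): rejection yields 0 for partner 2; partner 1 offers 0 and keeps 120.
Round 4 (partner 2 proposes): partner 1 can get 120 next round, worth 0.49 × 120 = 58.8 now; partner 2 offers that and keeps 61.2.
Round 3 (partner 1 proposes): partner 2 can get 61.2 next round, worth 0.95 × 61.2 = 58.14 now. Partner 1 offers 58.14 and keeps 120 − 58.14 = 61.86.
Round 2 (partner 2 proposes): partner 1 can get 61.86 next round, worth 0.49 × 61.86 = 30.3114 now, so partner 2 offers 30.3114, keeping 89.6886.
Round 1 (partner 1 proposes): partner 2 can get 89.6886 next round, worth 0.95 × 89.6886 = 85.20417 now, so partner 1 offers 85.20417, keeping 34.79583.

34.80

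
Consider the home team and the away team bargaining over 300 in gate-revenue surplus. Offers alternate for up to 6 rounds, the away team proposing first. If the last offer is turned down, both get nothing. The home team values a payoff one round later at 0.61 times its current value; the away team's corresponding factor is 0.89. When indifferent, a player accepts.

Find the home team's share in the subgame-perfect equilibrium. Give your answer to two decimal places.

85.00

Round 6 (the home team proposes): rejection yields 0 for the away team; the home team offers 0 and keeps 300.
Round 5 (the away team proposes): the home team can get 300 next round, worth 0.61 × 300 = 183 now. The away team offers 183 and keeps 300 − 183 = 117.
Round 4 (the home team proposes): the away team can get 117 next round, worth 0.89 × 117 = 104.13 now, so the home team offers 104.13, keeping 195.87.
Round 3 (the away team proposes): the home team can get 195.87 next round, worth 0.61 × 195.87 = 119.4807 now; the away team offers that and keeps 180.5193.
Round 2 (the home team proposes): the away team can get 180.5193 next round, worth 0.89 × 180.5193 = 160.662177 now, so the home team offers 160.662177, keeping 139.337823.
Round 1 (the away team proposes): the home team can get 139.337823 next round, worth 0.61 × 139.337823 = 84.99607203 now. The away team offers 84.99607203 and keeps 300 − 84.99607203 = 215.00392797.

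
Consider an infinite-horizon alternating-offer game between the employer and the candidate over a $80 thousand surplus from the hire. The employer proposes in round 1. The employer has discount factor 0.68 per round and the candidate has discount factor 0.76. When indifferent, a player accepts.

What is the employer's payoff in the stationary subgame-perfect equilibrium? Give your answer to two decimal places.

39.74

Let x be the employer's share when the employer proposes and y be the candidate's share when the candidate proposes.
The candidate accepts iff offered ≥ 0.76·y, so x = 80 − 0.76y. Symmetrically y = 80 − 0.68x.
Substituting: x = 80 − 0.76(80 − 0.68x), giving x(1 − 0.68·0.76) = 80(1 − 0.76).
So x = 80 × 0.24 / 0.4832 ≈ 39.7351, and the candidate receives 80 − x ≈ 40.2649.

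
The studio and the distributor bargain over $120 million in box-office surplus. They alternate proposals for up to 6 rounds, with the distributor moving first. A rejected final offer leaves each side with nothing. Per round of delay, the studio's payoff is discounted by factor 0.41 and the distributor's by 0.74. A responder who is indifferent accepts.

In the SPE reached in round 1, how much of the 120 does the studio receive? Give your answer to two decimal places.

Round 6 (the studio proposes): rejection yields 0 for the distributor; the studio offers 0 and keeps 120.
Round 5 (the distributor proposes): the studio can get 120 next round, worth 0.41 × 120 = 49.2 now, so the distributor offers 49.2, keeping 70.8.
Round 4 (the studio proposes): the distributor can get 70.8 next round, worth 0.74 × 70.8 = 52.392 now, so the studio offers 52.392, keeping 67.608.
Round 3 (the distributor proposes): the studio can get 67.608 next round, worth 0.41 × 67.608 = 27.71928 now. The distributor offers 27.71928 and keeps 120 − 27.71928 = 92.28072.
Round 2 (the studio proposes): the distributor can get 92.28072 next round, worth 0.74 × 92.28072 = 68.2877328 now. The studio offers 68.2877328 and keeps 120 − 68.2877328 = 51.7122672.
Round 1 (the distributor proposes): the studio can get 51.7122672 next round, worth 0.41 × 51.7122672 = 21.202029552 now. The distributor offers 21.202029552 and keeps 120 − 21.202029552 = 98.797970448.

21.20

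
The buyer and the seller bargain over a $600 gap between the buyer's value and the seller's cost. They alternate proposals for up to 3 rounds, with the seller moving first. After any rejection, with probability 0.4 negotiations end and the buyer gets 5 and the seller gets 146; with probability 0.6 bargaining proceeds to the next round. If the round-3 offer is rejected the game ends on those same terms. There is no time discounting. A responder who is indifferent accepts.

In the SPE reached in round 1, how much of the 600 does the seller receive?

Round 3 (the seller proposes): the buyer gets 5 if talks fail, so the seller offers 5 and keeps 595.
Round 2 (the buyer proposes): rejecting gives the seller an expected 0.6 × 595 + 0.4 × 146 = 415.4, so the buyer offers 415.4, keeping 184.6.
Round 1 (the seller proposes): rejecting gives the buyer an expected 0.6 × 184.6 + 0.4 × 5 = 112.76. The seller offers 112.76 and keeps 600 − 112.76 = 487.24.

487.24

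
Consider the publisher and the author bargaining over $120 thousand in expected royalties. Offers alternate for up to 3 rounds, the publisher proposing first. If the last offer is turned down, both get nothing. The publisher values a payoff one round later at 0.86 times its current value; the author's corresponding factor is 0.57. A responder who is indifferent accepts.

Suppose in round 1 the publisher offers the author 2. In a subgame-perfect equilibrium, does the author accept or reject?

Work out the author's continuation value if the offer is rejected.
Round 3 (the publisher proposes): rejection yields 0 for the author; the publisher offers 0 and keeps 120.
Round 2 (the author proposes): the publisher can get 120 next round, worth 0.86 × 120 = 103.2 now; the author offers that and keeps 16.8.
So by rejecting in round 1, the author gets 16.8 next round, worth 0.57 × 16.8 = 9.576 now.
Offer 2 < 9.576, so the author rejects.

Reject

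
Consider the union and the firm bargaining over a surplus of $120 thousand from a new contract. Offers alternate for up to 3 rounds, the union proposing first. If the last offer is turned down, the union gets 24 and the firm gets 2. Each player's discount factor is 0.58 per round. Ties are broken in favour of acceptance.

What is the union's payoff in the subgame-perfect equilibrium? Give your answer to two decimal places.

Solve by backward induction from round 3.
Round 3 (the union proposes): the firm gets 2 if talks fail, so the union offers 2 and keeps 118.
Round 2 (the firm proposes): the union can get 118 next round, worth 0.58 × 118 = 68.44 now. The firm offers 68.44 and keeps 120 − 68.44 = 51.56.
Round 1 (the union proposes): the firm can get 51.56 next round, worth 0.58 × 51.56 = 29.9048 now; the union offers that and keeps 90.0952.

90.10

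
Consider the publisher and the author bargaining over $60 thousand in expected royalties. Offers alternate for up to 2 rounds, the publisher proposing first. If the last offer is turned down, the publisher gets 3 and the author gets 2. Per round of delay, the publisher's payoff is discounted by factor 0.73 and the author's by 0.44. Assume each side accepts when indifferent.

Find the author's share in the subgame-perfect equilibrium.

Work backward from the last round.
Round 2 (the author proposes): the publisher gets 3 if talks fail, so the author offers 3 and keeps 57.
Round 1 (the publisher proposes): the author can get 57 next round, worth 0.44 × 57 = 25.08 now, so the publisher offers 25.08, keeping 34.92.

25.08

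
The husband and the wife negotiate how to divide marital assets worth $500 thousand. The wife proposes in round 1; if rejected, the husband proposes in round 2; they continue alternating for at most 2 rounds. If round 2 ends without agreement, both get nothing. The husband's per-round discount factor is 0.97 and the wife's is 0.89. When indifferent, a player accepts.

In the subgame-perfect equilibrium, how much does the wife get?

By backward induction:
Round 2 (the husband proposes): rejection yields 0 for the wife; the husband offers 0 and keeps 500.
Round 1 (the wife proposes): the husband can get 500 next round, worth 0.97 × 500 = 485 now. The wife offers 485 and keeps 500 − 485 = 15.

15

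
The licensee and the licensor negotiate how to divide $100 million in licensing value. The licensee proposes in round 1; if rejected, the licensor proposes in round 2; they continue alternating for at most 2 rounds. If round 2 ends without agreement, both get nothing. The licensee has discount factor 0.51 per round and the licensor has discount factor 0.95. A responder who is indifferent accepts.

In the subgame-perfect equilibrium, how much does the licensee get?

Round 2 (the licensor proposes): the licensee will accept anything ≥ 0, so the licensor offers 0 and keeps 100.
Round 1 (the licensee proposes): the licensor can get 100 next round, worth 0.95 × 100 = 95 now, so the licensee offers 95, keeping 5.

5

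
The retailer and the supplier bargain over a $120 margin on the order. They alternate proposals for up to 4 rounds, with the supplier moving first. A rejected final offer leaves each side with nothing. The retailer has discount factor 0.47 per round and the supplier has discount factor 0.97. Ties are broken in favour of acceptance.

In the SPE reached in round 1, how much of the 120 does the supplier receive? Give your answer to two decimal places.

92.60

By backward induction:
Round 4 (the retailer proposes): the supplier will accept anything ≥ 0, so the retailer offers 0 and keeps 120.
Round 3 (the supplier proposes): the retailer can get 120 next round, worth 0.47 × 120 = 56.4 now. The supplier offers 56.4 and keeps 120 − 56.4 = 63.6.
Round 2 (the retailer proposes): the supplier can get 63.6 next round, worth 0.97 × 63.6 = 61.692 now, so the retailer offers 61.692, keeping 58.308.
Round 1 (the supplier proposes): the retailer can get 58.308 next round, worth 0.47 × 58.308 = 27.40476 now, so the supplier offers 27.40476, keeping 92.59524.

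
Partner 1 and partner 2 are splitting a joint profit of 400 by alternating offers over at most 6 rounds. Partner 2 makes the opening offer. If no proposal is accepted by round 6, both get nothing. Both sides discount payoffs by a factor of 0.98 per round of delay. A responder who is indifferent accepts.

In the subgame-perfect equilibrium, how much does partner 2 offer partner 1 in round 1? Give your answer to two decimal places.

376.94

Round 6 (partner 1 proposes): partner 2 will accept anything ≥ 0, so partner 1 offers 0 and keeps 400.
Round 5 (partner 2 proposes): partner 1 can get 400 next round, worth 0.98 × 400 = 392 now, so partner 2 offers 392, keeping 8.
Round 4 (partner 1 proposes): partner 2 can get 8 next round, worth 0.98 × 8 = 7.84 now. Partner 1 offers 7.84 and keeps 400 − 7.84 = 392.16.
Round 3 (partner 2 proposes): partner 1 can get 392.16 next round, worth 0.98 × 392.16 = 384.3168 now; partner 2 offers that and keeps 15.6832.
Round 2 (partner 1 proposes): partner 2 can get 15.6832 next round, worth 0.98 × 15.6832 = 15.369536 now. Partner 1 offers 15.369536 and keeps 400 − 15.369536 = 384.630464.
Round 1 (partner 2 proposes): partner 1 can get 384.630464 next round, worth 0.98 × 384.630464 = 376.93785472 now; partner 2 offers that and keeps 23.06214528.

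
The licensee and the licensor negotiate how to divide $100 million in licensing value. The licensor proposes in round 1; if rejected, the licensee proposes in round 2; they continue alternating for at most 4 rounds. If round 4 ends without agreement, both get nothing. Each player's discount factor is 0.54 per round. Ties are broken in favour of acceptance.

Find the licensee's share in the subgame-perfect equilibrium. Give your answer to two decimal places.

Round 4 (the licensee proposes): rejection yields 0 for the licensor; the licensee offers 0 and keeps 100.
Round 3 (the licensor proposes): the licensee can get 100 next round, worth 0.54 × 100 = 54 now. The licensor offers 54 and keeps 100 − 54 = 46.
Round 2 (the licensee proposes): the licensor can get 46 next round, worth 0.54 × 46 = 24.84 now; the licensee offers that and keeps 75.16.
Round 1 (the licensor proposes): the licensee can get 75.16 next round, worth 0.54 × 75.16 = 40.5864 now; the licensor offers that and keeps 59.4136.

40.59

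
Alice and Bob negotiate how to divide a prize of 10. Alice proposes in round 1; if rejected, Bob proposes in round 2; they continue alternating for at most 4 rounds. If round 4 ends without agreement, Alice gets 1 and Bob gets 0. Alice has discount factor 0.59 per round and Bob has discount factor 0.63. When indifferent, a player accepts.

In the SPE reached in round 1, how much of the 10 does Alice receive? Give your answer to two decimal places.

5.31

Round 4 (Bob proposes): Alice gets 1 if talks fail, so Bob offers 1 and keeps 9.
Round 3 (Alice proposes): Bob can get 9 next round, worth 0.63 × 9 = 5.67 now; Alice offers that and keeps 4.33.
Round 2 (Bob proposes): Alice can get 4.33 next round, worth 0.59 × 4.33 = 2.5547 now; Bob offers that and keeps 7.4453.
Round 1 (Alice proposes): Bob can get 7.4453 next round, worth 0.63 × 7.4453 = 4.690539 now. Alice offers 4.690539 and keeps 10 − 4.690539 = 5.309461.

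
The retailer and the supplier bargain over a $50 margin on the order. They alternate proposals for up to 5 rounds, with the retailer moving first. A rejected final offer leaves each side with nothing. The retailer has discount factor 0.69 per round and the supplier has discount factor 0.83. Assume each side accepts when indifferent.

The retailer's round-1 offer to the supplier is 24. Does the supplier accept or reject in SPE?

Round 5 (the retailer proposes): the supplier will accept anything ≥ 0, so the retailer offers 0 and keeps 50.
Round 4 (the supplier proposes): the retailer can get 50 next round, worth 0.69 × 50 = 34.5 now; the supplier offers that and keeps 15.5.
Round 3 (the retailer proposes): the supplier can get 15.5 next round, worth 0.83 × 15.5 = 12.865 now; the retailer offers that and keeps 37.135.
Round 2 (the supplier proposes): the retailer can get 37.135 next round, worth 0.69 × 37.135 = 25.62315 now, so the supplier offers 25.62315, keeping 24.37685.
So by rejecting in round 1, the supplier gets 24.37685 next round, worth 0.83 × 24.37685 = 20.2327855 now.
Offer 24 ≥ 20.2327855, so the supplier accepts.

Accept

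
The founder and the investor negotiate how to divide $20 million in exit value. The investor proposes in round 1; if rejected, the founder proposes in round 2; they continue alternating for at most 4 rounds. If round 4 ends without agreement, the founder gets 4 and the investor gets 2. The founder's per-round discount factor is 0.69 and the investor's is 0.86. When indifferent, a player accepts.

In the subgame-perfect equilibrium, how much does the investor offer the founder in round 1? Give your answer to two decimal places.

9.30

Solve by backward induction from round 4.
Round 4 (the founder proposes): the investor gets 2 if talks fail, so the founder offers 2 and keeps 18.
Round 3 (the investor proposes): the founder can get 18 next round, worth 0.69 × 18 = 12.42 now, so the investor offers 12.42, keeping 7.58.
Round 2 (the founder proposes): the investor can get 7.58 next round, worth 0.86 × 7.58 = 6.5188 now; the founder offers that and keeps 13.4812.
Round 1 (the investor proposes): the founder can get 13.4812 next round, worth 0.69 × 13.4812 = 9.302028 now; the investor offers that and keeps 10.697972.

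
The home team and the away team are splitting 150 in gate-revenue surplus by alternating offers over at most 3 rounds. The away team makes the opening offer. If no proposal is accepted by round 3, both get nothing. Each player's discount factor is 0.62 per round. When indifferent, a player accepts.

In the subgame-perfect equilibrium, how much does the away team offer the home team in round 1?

35.34

Solve by backward induction from round 3.
Round 3 (the away team proposes): rejection yields 0 for the home team; the away team offers 0 and keeps 150.
Round 2 (the home team proposes): the away team can get 150 next round, worth 0.62 × 150 = 93 now; the home team offers that and keeps 57.
Round 1 (the away team proposes): the home team can get 57 next round, worth 0.62 × 57 = 35.34 now, so the away team offers 35.34, keeping 114.66.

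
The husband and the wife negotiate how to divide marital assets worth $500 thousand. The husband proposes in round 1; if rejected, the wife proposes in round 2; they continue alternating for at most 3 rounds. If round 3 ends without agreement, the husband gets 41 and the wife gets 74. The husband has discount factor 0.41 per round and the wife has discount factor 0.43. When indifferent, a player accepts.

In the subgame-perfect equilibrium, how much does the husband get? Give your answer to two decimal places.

Work backward from the last round.
Round 3 (the husband proposes): the wife gets 74 if talks fail, so the husband offers 74 and keeps 426.
Round 2 (the wife proposes): the husband can get 426 next round, worth 0.41 × 426 = 174.66 now; the wife offers that and keeps 325.34.
Round 1 (the husband proposes): the wife can get 325.34 next round, worth 0.43 × 325.34 = 139.8962 now; the husband offers that and keeps 360.1038.

360.10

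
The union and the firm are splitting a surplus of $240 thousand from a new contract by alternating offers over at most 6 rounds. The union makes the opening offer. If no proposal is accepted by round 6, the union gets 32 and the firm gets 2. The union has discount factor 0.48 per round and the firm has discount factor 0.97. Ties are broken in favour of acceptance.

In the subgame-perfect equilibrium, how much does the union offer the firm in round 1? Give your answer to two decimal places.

221.16

Work backward from the last round.
Round 6 (the firm proposes): the union gets 32 if talks fail, so the firm offers 32 and keeps 208.
Round 5 (the union proposes): the firm can get 208 next round, worth 0.97 × 208 = 201.76 now; the union offers that and keeps 38.24.
Round 4 (the firm proposes): the union can get 38.24 next round, worth 0.48 × 38.24 = 18.3552 now, so the firm offers 18.3552, keeping 221.6448.
Round 3 (the union proposes): the firm can get 221.6448 next round, worth 0.97 × 221.6448 = 214.995456 now. The union offers 214.995456 and keeps 240 − 214.995456 = 25.004544.
Round 2 (the firm proposes): the union can get 25.004544 next round, worth 0.48 × 25.004544 = 12.00218112 now, so the firm offers 12.00218112, keeping 227.99781888.
Round 1 (the union proposes): the firm can get 227.99781888 next round, worth 0.97 × 227.99781888 = 221.1578843136 now. The union offers 221.1578843136 and keeps 240 − 221.1578843136 = 18.8421156864.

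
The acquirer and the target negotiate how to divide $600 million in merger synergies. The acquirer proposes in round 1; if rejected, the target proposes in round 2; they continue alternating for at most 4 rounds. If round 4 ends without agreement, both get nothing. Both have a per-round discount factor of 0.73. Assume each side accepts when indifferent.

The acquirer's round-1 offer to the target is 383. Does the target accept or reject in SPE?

Accept

Work out the target's continuation value if the offer is rejected.
Round 4 (the target proposes): the acquirer will accept anything ≥ 0, so the target offers 0 and keeps 600.
Round 3 (the acquirer proposes): the target can get 600 next round, worth 0.73 × 600 = 438 now; the acquirer offers that and keeps 162.
Round 2 (the target proposes): the acquirer can get 162 next round, worth 0.73 × 162 = 118.26 now, so the target offers 118.26, keeping 481.74.
So by rejecting in round 1, the target gets 481.74 next round, worth 0.73 × 481.74 = 351.6702 now.
Offer 383 ≥ 351.6702, so the target accepts.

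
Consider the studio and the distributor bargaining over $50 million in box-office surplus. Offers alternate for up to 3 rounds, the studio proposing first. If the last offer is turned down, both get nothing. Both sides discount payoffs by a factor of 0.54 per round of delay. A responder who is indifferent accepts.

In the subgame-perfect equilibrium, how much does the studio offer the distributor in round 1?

12.42

Round 3 (the studio proposes): rejection yields 0 for the distributor; the studio offers 0 and keeps 50.
Round 2 (the distributor proposes): the studio can get 50 next round, worth 0.54 × 50 = 27 now. The distributor offers 27 and keeps 50 − 27 = 23.
Round 1 (the studio proposes): the distributor can get 23 next round, worth 0.54 × 23 = 12.42 now; the studio offers that and keeps 37.58.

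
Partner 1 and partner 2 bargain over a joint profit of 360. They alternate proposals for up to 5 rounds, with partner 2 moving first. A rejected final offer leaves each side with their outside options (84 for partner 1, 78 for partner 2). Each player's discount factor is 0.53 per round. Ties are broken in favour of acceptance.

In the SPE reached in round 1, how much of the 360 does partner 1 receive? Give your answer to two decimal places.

Round 5 (partner 2 proposes): partner 1 gets 84 if talks fail, so partner 2 offers 84 and keeps 276.
Round 4 (partner 1 proposes): partner 2 can get 276 next round, worth 0.53 × 276 = 146.28 now. Partner 1 offers 146.28 and keeps 360 − 146.28 = 213.72.
Round 3 (partner 2 proposes): partner 1 can get 213.72 next round, worth 0.53 × 213.72 = 113.2716 now, so partner 2 offers 113.2716, keeping 246.7284.
Round 2 (partner 1 proposes): partner 2 can get 246.7284 next round, worth 0.53 × 246.7284 = 130.766052 now; partner 1 offers that and keeps 229.233948.
Round 1 (partner 2 proposes): partner 1 can get 229.233948 next round, worth 0.53 × 229.233948 = 121.49399244 now, so partner 2 offers 121.49399244, keeping 238.50600756.

121.49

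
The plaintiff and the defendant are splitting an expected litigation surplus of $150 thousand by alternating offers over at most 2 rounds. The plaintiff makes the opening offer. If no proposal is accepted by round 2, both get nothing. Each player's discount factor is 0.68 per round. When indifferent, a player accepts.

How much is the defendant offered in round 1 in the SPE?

Work backward from the last round.
Round 2 (the defendant proposes): rejection yields 0 for the plaintiff; the defendant offers 0 and keeps 150.
Round 1 (the plaintiff proposes): the defendant can get 150 next round, worth 0.68 × 150 = 102 now. The plaintiff offers 102 and keeps 150 − 102 = 48.

102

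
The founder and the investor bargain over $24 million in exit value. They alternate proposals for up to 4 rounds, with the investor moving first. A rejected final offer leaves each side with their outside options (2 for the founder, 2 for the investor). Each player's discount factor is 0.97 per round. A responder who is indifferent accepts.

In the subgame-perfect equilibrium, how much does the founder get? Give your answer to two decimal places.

20.78

Round 4 (the founder proposes): the investor gets 2 if talks fail, so the founder offers 2 and keeps 22.
Round 3 (the investor proposes): the founder can get 22 next round, worth 0.97 × 22 = 21.34 now; the investor offers that and keeps 2.66.
Round 2 (the founder proposes): the investor can get 2.66 next round, worth 0.97 × 2.66 = 2.5802 now. The founder offers 2.5802 and keeps 24 − 2.5802 = 21.4198.
Round 1 (the investor proposes): the founder can get 21.4198 next round, worth 0.97 × 21.4198 = 20.777206 now. The investor offers 20.777206 and keeps 24 − 20.777206 = 3.222794.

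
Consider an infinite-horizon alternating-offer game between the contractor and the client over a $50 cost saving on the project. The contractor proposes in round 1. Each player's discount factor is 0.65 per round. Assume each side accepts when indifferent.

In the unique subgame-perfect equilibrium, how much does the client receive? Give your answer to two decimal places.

19.70

In a stationary SPE each proposer offers the other exactly their discounted continuation value.
If the contractor keeps x when proposing and the client keeps y when proposing, then x = 50 − 0.65y and y = 50 − 0.65x.
Solving: x = 50(1 − 0.65) / (1 − 0.65·0.65) = 17.5 / 0.5775 ≈ 30.3030.
The client gets 50 − 30.3030 ≈ 19.6970.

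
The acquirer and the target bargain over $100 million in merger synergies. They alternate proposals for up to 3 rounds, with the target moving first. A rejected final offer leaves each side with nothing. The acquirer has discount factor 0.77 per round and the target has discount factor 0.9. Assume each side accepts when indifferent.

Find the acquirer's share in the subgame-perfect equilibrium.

Round 3 (the target proposes): rejection yields 0 for the acquirer; the target offers 0 and keeps 100.
Round 2 (the acquirer proposes): the target can get 100 next round, worth 0.9 × 100 = 90 now; the acquirer offers that and keeps 10.
Round 1 (the target proposes): the acquirer can get 10 next round, worth 0.77 × 10 = 7.7 now; the target offers that and keeps 92.3.

7.7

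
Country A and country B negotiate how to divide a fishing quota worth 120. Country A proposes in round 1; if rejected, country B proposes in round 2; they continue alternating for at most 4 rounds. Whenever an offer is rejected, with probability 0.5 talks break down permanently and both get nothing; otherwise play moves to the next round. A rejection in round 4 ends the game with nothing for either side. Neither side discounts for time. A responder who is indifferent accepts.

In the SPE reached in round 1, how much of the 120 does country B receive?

45

By backward induction:
Round 4 (country B proposes): rejection yields 0 for country A; country B offers 0 and keeps 120.
Round 3 (country A proposes): rejecting gives country B an expected 0.5 × 120 = 60, so country A offers 60, keeping 60.
Round 2 (country B proposes): rejecting gives country A an expected 0.5 × 60 = 30, so country B offers 30, keeping 90.
Round 1 (country A proposes): rejecting gives country B an expected 0.5 × 90 = 45; country A offers that and keeps 75.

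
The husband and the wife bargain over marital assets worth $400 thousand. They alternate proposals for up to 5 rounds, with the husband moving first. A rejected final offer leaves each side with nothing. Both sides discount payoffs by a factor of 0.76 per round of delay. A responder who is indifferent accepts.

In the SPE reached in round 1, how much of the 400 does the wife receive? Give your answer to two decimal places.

Round 5 (the husband proposes): the wife will accept anything ≥ 0, so the husband offers 0 and keeps 400.
Round 4 (the wife proposes): the husband can get 400 next round, worth 0.76 × 400 = 304 now. The wife offers 304 and keeps 400 − 304 = 96.
Round 3 (the husband proposes): the wife can get 96 next round, worth 0.76 × 96 = 72.96 now; the husband offers that and keeps 327.04.
Round 2 (the wife proposes): the husband can get 327.04 next round, worth 0.76 × 327.04 = 248.5504 now. The wife offers 248.5504 and keeps 400 − 248.5504 = 151.4496.
Round 1 (the husband proposes): the wife can get 151.4496 next round, worth 0.76 × 151.4496 = 115.101696 now. The husband offers 115.101696 and keeps 400 − 115.101696 = 284.898304.

115.10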